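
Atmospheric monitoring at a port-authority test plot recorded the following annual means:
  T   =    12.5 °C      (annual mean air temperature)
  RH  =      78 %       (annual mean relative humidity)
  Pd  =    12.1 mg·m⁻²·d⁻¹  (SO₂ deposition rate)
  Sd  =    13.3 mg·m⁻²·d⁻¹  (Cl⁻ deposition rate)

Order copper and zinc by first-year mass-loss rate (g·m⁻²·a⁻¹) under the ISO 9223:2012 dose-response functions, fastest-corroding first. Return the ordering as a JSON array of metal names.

copper: temperature factor f = -0.080·(2.5) = -0.2000
  sulphur-dioxide contribution → 0.8271 μm/a
  chloride contribution → 0.6305 μm/a
  total first-year rate 1.458 μm/a
  mass loss = 1.458 μm/a × 8.96 g/cm³ = 13.06 g·m⁻²·a⁻¹
zinc: T>10 °C ⇒ hinge -0.071·(12.5−10) = -0.1775
  sulphur-dioxide contribution → 1.17 μm/a
  chloride contribution → 0.4131 μm/a
  total first-year rate 1.583 μm/a
  mass loss = 1.583 μm/a × 7.14 g/cm³ = 11.3 g·m⁻²·a⁻¹
Ordering by g·m⁻²·a⁻¹: copper (13.1) > zinc (11.3)

["copper", "zinc"]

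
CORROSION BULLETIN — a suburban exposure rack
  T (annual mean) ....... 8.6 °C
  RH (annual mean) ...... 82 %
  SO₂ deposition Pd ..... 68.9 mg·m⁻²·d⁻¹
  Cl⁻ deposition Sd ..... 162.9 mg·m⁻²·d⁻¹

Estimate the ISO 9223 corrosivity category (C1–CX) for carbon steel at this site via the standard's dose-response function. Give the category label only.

carbon steel: T≤10 °C ⇒ hinge +0.150·(8.6−10) = -0.2100
  SO₂ term: 1.77·68.9^0.52·exp(0.02·82-0.2100) = 66.82
  Cl⁻ term: 0.102·162.9^0.62·exp(0.033·82+0.04·8.6) = 50.65
  sum: 66.82 + 50.65 → r_corr = 117.5 μm/a
Category bounds: 80…200 μm/a bracket r_corr ⇒ C5

C5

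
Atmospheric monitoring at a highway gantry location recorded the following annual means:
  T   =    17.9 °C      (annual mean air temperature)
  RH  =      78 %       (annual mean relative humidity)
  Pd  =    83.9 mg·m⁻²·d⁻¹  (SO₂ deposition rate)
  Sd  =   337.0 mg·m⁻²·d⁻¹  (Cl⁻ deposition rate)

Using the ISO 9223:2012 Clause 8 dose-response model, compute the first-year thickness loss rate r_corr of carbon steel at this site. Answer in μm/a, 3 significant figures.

r_corr = 156 μm/a

carbon steel: f(T) = -0.054·(T−10) [T>10 °C] = -0.4266
  Pd branch = 1.77·Pd^0.52·e^(0.02·RH+f) = 55.02 μm/a
  Sd branch = 0.102·Sd^0.62·e^(0.033·RH+0.04·T) = 101.1 μm/a
  r_corr = 55.02 + 101.1 = 156.1 μm/a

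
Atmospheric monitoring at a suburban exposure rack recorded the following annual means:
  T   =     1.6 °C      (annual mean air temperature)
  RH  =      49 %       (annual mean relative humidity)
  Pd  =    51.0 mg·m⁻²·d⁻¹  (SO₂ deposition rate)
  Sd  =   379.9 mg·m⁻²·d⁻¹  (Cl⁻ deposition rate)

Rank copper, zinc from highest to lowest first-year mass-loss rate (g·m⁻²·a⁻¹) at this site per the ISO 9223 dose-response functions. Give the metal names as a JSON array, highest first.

["zinc", "copper"]

copper: temperature factor f = +0.126·(-8.4) = -1.0584
  sulphur-dioxide contribution → 0.09207 μm/a
  chloride contribution → 0.3216 μm/a
  ⇒ r_corr(copper) = 0.4137 μm/a
  mass loss = 0.4137 μm/a × 8.96 g/cm³ = 3.707 g·m⁻²·a⁻¹
zinc: temperature factor f = +0.038·(-8.4) = -0.3192
  sulphur-dioxide contribution → 0.5037 μm/a
  chloride contribution → 0.8765 μm/a
  total first-year rate 1.38 μm/a
  mass loss = 1.38 μm/a × 7.14 g/cm³ = 9.855 g·m⁻²·a⁻¹
Ordering by g·m⁻²·a⁻¹: zinc (9.85) > copper (3.71)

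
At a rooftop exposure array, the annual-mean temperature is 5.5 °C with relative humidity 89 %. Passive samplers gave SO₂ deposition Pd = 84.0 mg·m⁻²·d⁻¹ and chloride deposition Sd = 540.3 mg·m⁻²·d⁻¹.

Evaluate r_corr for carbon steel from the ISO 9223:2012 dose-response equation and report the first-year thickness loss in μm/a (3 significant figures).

r_corr = 172 μm/a

carbon steel: temperature factor f = +0.150·(-4.5) = -0.6750
  SO₂ term: 1.77·84.0^0.52·exp(0.02·89-0.6750) = 53.52
  Sd branch = 0.102·Sd^0.62·e^(0.033·RH+0.04·T) = 118.5 μm/a
  r_corr = 53.52 + 118.5 = 172.1 μm/a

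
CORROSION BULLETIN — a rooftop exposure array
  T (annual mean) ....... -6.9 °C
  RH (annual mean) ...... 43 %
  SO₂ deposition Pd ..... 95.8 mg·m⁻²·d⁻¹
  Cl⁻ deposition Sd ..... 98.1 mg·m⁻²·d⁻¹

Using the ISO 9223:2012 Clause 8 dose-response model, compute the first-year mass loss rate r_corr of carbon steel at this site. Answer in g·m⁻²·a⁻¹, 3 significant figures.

carbon steel: f(T) = +0.150·(T−10) [T≤10 °C] = -2.5350
  sulphur-dioxide contribution → 3.555 μm/a
  chloride contribution → 5.493 μm/a
  total first-year rate 9.048 μm/a
Convert to mass loss: 9.048 μm/a × 7.85 g/cm³ = 71.03 g·m⁻²·a⁻¹

r_corr = 71.0 g·m⁻²·a⁻¹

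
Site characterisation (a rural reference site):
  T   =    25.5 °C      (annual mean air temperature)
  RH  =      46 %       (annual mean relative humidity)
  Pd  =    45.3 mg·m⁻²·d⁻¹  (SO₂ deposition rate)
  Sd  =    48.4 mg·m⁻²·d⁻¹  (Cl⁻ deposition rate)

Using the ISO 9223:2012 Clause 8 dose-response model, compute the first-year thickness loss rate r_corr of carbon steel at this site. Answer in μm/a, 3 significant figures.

carbon steel: T>10 °C ⇒ hinge -0.054·(25.5−10) = -0.8370
  sulphur-dioxide contribution → 13.97 μm/a
  chloride contribution → 14.3 μm/a
  total first-year rate 28.27 μm/a

r_corr = 28.3 μm/a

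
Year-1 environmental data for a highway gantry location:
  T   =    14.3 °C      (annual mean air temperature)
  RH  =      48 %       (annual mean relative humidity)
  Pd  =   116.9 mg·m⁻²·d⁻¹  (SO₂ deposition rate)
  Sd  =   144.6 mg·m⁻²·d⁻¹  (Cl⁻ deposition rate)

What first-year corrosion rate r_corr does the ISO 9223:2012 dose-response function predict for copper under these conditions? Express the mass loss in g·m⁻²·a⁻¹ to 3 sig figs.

r_corr = 5.96 g·m⁻²·a⁻¹

copper: f(T) = -0.080·(T−10) [T>10 °C] = -0.3440
  SO₂ term: 0.0053·116.9^0.26·exp(0.059·48-0.3440) = 0.22
  Sd branch = 0.01025·Sd^0.27·e^(0.036·RH+0.049·T) = 0.4454 μm/a
  sum: 0.22 + 0.4454 → r_corr = 0.6654 μm/a
Convert to mass loss: 0.6654 μm/a × 8.96 g/cm³ = 5.962 g·m⁻²·a⁻¹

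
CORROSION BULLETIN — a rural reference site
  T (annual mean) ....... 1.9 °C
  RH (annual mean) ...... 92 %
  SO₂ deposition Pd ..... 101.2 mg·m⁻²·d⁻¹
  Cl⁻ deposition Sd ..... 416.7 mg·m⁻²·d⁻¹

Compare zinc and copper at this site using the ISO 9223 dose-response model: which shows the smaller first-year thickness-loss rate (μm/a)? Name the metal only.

zinc: temperature factor f = +0.038·(-8.1) = -0.3078
  SO₂ term: 0.0129·101.2^0.44·exp(0.046·92-0.3078) = 4.979
  Cl⁻ term: 0.0175·416.7^0.57·exp(0.008·92+0.085·1.9) = 1.337
  r_corr = 4.979 + 1.337 = 6.316 μm/a
copper: f(T) = +0.126·(T−10) [T≤10 °C] = -1.0206
  Pd branch = 0.0053·Pd^0.26·e^(0.059·RH+f) = 1.445 μm/a
  Sd branch = 0.01025·Sd^0.27·e^(0.036·RH+0.049·T) = 1.574 μm/a
  r_corr = 1.445 + 1.574 = 3.018 μm/a
Ordering by μm/a: zinc (6.32) > copper (3.02)

copper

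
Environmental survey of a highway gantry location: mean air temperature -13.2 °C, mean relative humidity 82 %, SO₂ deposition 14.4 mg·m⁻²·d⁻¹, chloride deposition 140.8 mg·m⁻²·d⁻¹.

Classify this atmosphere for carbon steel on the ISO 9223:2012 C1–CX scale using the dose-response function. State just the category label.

C2

carbon steel: f(T) = +0.150·(T−10) [T≤10 °C] = -3.4800
  SO₂ term: 1.77·14.4^0.52·exp(0.02·82-3.4800) = 1.125
  Cl⁻ term: 0.102·140.8^0.62·exp(0.033·82+0.04·-13.2) = 19.35
  r_corr = 1.125 + 19.35 = 20.47 μm/a
ISO 9223 Table 2 (carbon steel): 1.3 < 20.5 ≤ 25 μm/a ⇒ C2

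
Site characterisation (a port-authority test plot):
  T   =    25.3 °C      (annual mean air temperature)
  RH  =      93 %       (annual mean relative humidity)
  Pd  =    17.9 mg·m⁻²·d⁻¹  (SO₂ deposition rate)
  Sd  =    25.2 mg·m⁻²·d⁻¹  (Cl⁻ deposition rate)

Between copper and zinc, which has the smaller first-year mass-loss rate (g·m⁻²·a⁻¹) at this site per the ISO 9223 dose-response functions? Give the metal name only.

copper: temperature factor f = -0.080·(15.3) = -1.2240
  SO₂ term: 0.0053·17.9^0.26·exp(0.059·93-1.2240) = 0.7969
  Sd branch = 0.01025·Sd^0.27·e^(0.036·RH+0.049·T) = 2.407 μm/a
  r_corr = 0.7969 + 2.407 = 3.204 μm/a
  mass loss = 3.204 μm/a × 8.96 g/cm³ = 28.71 g·m⁻²·a⁻¹
zinc: T>10 °C ⇒ hinge -0.071·(25.3−10) = -1.0863
  Pd branch = 0.0129·Pd^0.44·e^(0.046·RH+f) = 1.117 μm/a
  Sd branch = 0.0175·Sd^0.57·e^(0.008·RH+0.085·T) = 1.99 μm/a
  sum: 1.117 + 1.99 → r_corr = 3.107 μm/a
  mass loss = 3.107 μm/a × 7.14 g/cm³ = 22.18 g·m⁻²·a⁻¹
Ordering by g·m⁻²·a⁻¹: copper (28.7) > zinc (22.2)

zinc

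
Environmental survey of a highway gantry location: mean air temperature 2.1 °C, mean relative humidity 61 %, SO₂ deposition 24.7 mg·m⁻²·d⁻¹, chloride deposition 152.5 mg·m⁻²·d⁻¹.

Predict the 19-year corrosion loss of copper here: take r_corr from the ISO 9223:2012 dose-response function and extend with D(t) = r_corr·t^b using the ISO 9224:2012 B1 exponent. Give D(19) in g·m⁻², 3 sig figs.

copper: f(T) = +0.126·(T−10) [T≤10 °C] = -0.9954
  sulphur-dioxide contribution → 0.1649 μm/a
  chloride contribution → 0.3968 μm/a
  ⇒ r_corr(copper) = 0.5617 μm/a
Long-term exponent b (ISO 9224 Table 2, B1) = 0.667
  D(19) = 0.5617 × 19^0.667 = 0.5617 × 7.127 = 4.003 μm
  Mass loss = 4.003 μm × 8.96 g/cm³ = 35.87 g·m⁻²

D(19) = 35.9 g·m⁻²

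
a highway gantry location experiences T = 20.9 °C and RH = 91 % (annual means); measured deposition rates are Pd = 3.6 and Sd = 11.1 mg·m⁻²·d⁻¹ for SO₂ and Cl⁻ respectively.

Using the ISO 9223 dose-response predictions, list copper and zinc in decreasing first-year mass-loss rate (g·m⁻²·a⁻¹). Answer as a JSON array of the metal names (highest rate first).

copper: temperature factor f = -0.080·(10.9) = -0.8720
  sulphur-dioxide contribution → 0.6636 μm/a
  chloride contribution → 1.447 μm/a
  total first-year rate 2.111 μm/a
  mass loss = 2.111 μm/a × 8.96 g/cm³ = 18.91 g·m⁻²·a⁻¹
zinc: temperature factor f = -0.071·(10.9) = -0.7739
  sulphur-dioxide contribution → 0.6874 μm/a
  chloride contribution → 0.8444 μm/a
  total first-year rate 1.532 μm/a
  mass loss = 1.532 μm/a × 7.14 g/cm³ = 10.94 g·m⁻²·a⁻¹
Ordering by g·m⁻²·a⁻¹: copper (18.9) > zinc (10.9)

["copper", "zinc"]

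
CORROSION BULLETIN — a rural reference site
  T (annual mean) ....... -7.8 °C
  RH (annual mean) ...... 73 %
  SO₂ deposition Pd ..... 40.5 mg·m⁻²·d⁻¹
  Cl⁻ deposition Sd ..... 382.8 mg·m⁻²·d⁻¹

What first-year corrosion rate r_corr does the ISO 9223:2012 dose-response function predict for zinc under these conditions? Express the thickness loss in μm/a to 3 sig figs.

zinc: T≤10 °C ⇒ hinge +0.038·(-7.8−10) = -0.6764
  SO₂ term: 0.0129·40.5^0.44·exp(0.046·73-0.6764) = 0.9604
  Sd branch = 0.0175·Sd^0.57·e^(0.008·RH+0.085·T) = 0.4798 μm/a
  sum: 0.9604 + 0.4798 → r_corr = 1.44 μm/a

r_corr = 1.44 μm/a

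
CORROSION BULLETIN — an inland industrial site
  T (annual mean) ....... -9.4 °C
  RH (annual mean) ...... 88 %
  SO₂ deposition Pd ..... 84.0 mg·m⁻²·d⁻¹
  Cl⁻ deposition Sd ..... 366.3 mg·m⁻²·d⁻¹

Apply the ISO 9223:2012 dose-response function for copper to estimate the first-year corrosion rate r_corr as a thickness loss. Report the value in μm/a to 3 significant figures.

copper: temperature factor f = +0.126·(-19.4) = -2.4444
  Pd branch = 0.0053·Pd^0.26·e^(0.059·RH+f) = 0.2617 μm/a
  Cl⁻ term: 0.01025·366.3^0.27·exp(0.036·88+0.049·-9.4) = 0.7564
  r_corr = 0.2617 + 0.7564 = 1.018 μm/a

r_corr = 1.02 μm/a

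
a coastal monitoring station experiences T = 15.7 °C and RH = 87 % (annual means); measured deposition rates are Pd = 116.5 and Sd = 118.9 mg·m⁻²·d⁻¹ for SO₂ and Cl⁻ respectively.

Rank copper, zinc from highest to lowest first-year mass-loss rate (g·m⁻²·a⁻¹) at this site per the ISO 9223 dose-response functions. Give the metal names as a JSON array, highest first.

["zinc", "copper"]

copper: f(T) = -0.080·(T−10) [T>10 °C] = -0.4560
  sulphur-dioxide contribution → 1.962 μm/a
  chloride contribution → 1.842 μm/a
  total first-year rate 3.804 μm/a
  mass loss = 3.804 μm/a × 8.96 g/cm³ = 34.09 g·m⁻²·a⁻¹
zinc: f(T) = -0.071·(T−10) [T>10 °C] = -0.4047
  sulphur-dioxide contribution → 3.82 μm/a
  chloride contribution → 2.031 μm/a
  ⇒ r_corr(zinc) = 5.851 μm/a
  mass loss = 5.851 μm/a × 7.14 g/cm³ = 41.78 g·m⁻²·a⁻¹
Ordering by g·m⁻²·a⁻¹: zinc (41.8) > copper (34.1)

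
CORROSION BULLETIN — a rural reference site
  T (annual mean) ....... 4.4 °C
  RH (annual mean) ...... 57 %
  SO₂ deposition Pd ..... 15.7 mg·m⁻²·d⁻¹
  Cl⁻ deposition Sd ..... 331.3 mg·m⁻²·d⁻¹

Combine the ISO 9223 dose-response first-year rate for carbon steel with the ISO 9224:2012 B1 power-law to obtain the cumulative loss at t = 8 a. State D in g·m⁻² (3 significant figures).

D(8) = 912 g·m⁻²

carbon steel: f(T) = +0.150·(T−10) [T≤10 °C] = -0.8400
  sulphur-dioxide contribution → 10 μm/a
  chloride contribution → 29.14 μm/a
  ⇒ r_corr(carbon steel) = 39.14 μm/a
Long-term exponent b (ISO 9224 Table 2, B1) = 0.523
  D(8) = 39.14 × 8^0.523 = 39.14 × 2.967 = 116.1 μm
  Mass loss = 116.1 μm × 7.85 g/cm³ = 911.7 g·m⁻²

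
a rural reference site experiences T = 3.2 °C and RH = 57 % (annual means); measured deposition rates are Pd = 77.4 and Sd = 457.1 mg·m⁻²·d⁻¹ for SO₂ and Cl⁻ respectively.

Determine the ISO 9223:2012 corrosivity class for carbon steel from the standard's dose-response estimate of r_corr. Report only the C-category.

carbon steel: f(T) = +0.150·(T−10) [T≤10 °C] = -1.0200
  Pd branch = 1.77·Pd^0.52·e^(0.02·RH+f) = 19.15 μm/a
  Sd branch = 0.102·Sd^0.62·e^(0.033·RH+0.04·T) = 33.91 μm/a
  sum: 19.15 + 33.91 → r_corr = 53.06 μm/a
53.1 μm/a falls in (50, 80] for carbon steel → category C4

C4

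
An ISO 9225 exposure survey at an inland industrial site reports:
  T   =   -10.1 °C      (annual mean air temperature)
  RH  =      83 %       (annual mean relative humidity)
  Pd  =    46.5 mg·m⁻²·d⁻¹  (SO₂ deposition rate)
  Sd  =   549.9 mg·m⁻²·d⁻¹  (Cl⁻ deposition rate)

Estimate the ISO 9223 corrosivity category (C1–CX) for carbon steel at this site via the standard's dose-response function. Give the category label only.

C4

carbon steel: f(T) = +0.150·(T−10) [T≤10 °C] = -3.0150
  sulphur-dioxide contribution → 3.362 μm/a
  chloride contribution → 52.68 μm/a
  total first-year rate 56.04 μm/a
56 μm/a falls in (50, 80] for carbon steel → category C4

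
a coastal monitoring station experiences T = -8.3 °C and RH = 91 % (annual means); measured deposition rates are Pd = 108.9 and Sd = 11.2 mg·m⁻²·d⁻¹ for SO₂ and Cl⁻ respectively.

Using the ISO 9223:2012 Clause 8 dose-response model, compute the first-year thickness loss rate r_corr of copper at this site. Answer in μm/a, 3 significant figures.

copper: temperature factor f = +0.126·(-18.3) = -2.3058
  Pd branch = 0.0053·Pd^0.26·e^(0.059·RH+f) = 0.3839 μm/a
  Cl⁻ term: 0.01025·11.2^0.27·exp(0.036·91+0.049·-8.3) = 0.3468
  sum: 0.3839 + 0.3468 → r_corr = 0.7308 μm/a

r_corr = 0.731 μm/a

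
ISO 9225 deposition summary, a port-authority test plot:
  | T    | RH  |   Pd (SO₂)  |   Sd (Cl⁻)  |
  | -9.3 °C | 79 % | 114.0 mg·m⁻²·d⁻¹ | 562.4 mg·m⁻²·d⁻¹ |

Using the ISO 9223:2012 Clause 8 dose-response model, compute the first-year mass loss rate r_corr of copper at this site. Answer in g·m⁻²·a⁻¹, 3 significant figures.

r_corr = 7.04 g·m⁻²·a⁻¹

copper: f(T) = +0.126·(T−10) [T≤10 °C] = -2.4318
  sulphur-dioxide contribution → 0.1687 μm/a
  chloride contribution → 0.6173 μm/a
  total first-year rate 0.786 μm/a
Convert to mass loss: 0.786 μm/a × 8.96 g/cm³ = 7.042 g·m⁻²·a⁻¹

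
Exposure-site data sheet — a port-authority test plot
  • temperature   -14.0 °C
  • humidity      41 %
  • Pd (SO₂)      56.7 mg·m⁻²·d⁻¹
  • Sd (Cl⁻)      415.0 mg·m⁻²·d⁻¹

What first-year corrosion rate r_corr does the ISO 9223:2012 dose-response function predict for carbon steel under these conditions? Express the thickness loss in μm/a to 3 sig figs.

carbon steel: T≤10 °C ⇒ hinge +0.150·(-14.0−10) = -3.6000
  SO₂ term: 1.77·56.7^0.52·exp(0.02·41-3.6000) = 0.8964
  Sd branch = 0.102·Sd^0.62·e^(0.033·RH+0.04·T) = 9.466 μm/a
  sum: 0.8964 + 9.466 → r_corr = 10.36 μm/a

r_corr = 10.4 μm/a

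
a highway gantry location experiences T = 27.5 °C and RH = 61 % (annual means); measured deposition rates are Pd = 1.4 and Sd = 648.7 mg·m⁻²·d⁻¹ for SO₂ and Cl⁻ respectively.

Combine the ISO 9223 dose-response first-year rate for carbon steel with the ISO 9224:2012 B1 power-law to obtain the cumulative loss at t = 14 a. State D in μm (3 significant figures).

D(14) = 516 μm

carbon steel: T>10 °C ⇒ hinge -0.054·(27.5−10) = -0.9450
  sulphur-dioxide contribution → 2.776 μm/a
  chloride contribution → 127.1 μm/a
  ⇒ r_corr(carbon steel) = 129.8 μm/a
Long-term exponent b (ISO 9224 Table 2, B1) = 0.523
  D(14) = 129.8 × 14^0.523 = 129.8 × 3.976 = 516.2 μm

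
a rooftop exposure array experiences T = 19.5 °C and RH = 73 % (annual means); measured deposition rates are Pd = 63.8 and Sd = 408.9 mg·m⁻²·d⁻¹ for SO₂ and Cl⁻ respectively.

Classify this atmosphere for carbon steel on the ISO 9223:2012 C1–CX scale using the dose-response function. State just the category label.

carbon steel: temperature factor f = -0.054·(9.5) = -0.5130
  sulphur-dioxide contribution → 39.61 μm/a
  chloride contribution → 103 μm/a
  total first-year rate 142.6 μm/a
ISO 9223 Table 2 (carbon steel): 80 < 143 ≤ 200 μm/a ⇒ C5

C5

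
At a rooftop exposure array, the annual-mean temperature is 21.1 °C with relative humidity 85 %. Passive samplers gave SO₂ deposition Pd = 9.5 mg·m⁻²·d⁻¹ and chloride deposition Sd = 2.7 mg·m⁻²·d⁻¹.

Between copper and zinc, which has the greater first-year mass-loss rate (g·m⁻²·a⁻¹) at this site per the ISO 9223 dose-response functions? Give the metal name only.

copper

copper: T>10 °C ⇒ hinge -0.080·(21.1−10) = -0.8880
  sulphur-dioxide contribution → 0.59 μm/a
  chloride contribution → 0.8038 μm/a
  ⇒ r_corr(copper) = 1.394 μm/a
  mass loss = 1.394 μm/a × 8.96 g/cm³ = 12.49 g·m⁻²·a⁻¹
zinc: temperature factor f = -0.071·(11.1) = -0.7881
  sulphur-dioxide contribution → 0.7882 μm/a
  chloride contribution → 0.3657 μm/a
  total first-year rate 1.154 μm/a
  mass loss = 1.154 μm/a × 7.14 g/cm³ = 8.239 g·m⁻²·a⁻¹
Ordering by g·m⁻²·a⁻¹: copper (12.5) > zinc (8.24)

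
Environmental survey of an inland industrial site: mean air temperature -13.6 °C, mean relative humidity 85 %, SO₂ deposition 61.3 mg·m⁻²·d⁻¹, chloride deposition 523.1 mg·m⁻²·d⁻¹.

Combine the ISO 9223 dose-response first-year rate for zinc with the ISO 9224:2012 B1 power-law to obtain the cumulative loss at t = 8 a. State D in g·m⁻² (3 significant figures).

zinc: f(T) = +0.038·(T−10) [T≤10 °C] = -0.8968
  sulphur-dioxide contribution → 1.606 μm/a
  chloride contribution → 0.3854 μm/a
  total first-year rate 1.991 μm/a
ISO 9224: D(t) = r_corr · t^b with b = 0.813 (zinc, B1)
  D(8) = 1.991 × 8^0.813 = 1.991 × 5.423 = 10.8 μm
  Mass loss = 10.8 μm × 7.14 g/cm³ = 77.09 g·m⁻²

D(8) = 77.1 g·m⁻²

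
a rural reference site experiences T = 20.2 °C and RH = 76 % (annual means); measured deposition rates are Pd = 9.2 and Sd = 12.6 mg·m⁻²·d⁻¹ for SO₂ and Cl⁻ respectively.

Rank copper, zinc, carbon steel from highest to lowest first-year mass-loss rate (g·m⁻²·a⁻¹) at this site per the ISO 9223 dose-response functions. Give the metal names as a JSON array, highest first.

["carbon steel", "copper", "zinc"]

copper: temperature factor f = -0.080·(10.2) = -0.8160
  Pd branch = 0.0053·Pd^0.26·e^(0.059·RH+f) = 0.3697 μm/a
  Cl⁻ term: 0.01025·12.6^0.27·exp(0.036·76+0.049·20.2) = 0.8432
  r_corr = 0.3697 + 0.8432 = 1.213 μm/a
  mass loss = 1.213 μm/a × 8.96 g/cm³ = 10.87 g·m⁻²·a⁻¹
zinc: temperature factor f = -0.071·(10.2) = -0.7242
  Pd branch = 0.0129·Pd^0.44·e^(0.046·RH+f) = 0.5476 μm/a
  Sd branch = 0.0175·Sd^0.57·e^(0.008·RH+0.085·T) = 0.7585 μm/a
  r_corr = 0.5476 + 0.7585 = 1.306 μm/a
  mass loss = 1.306 μm/a × 7.14 g/cm³ = 9.326 g·m⁻²·a⁻¹
carbon steel: temperature factor f = -0.054·(10.2) = -0.5508
  SO₂ term: 1.77·9.2^0.52·exp(0.02·76-0.5508) = 14.79
  Sd branch = 0.102·Sd^0.62·e^(0.033·RH+0.04·T) = 13.52 μm/a
  r_corr = 14.79 + 13.52 = 28.31 μm/a
  mass loss = 28.31 μm/a × 7.85 g/cm³ = 222.3 g·m⁻²·a⁻¹
Ordering by g·m⁻²·a⁻¹: carbon steel (222) > copper (10.9) > zinc (9.33)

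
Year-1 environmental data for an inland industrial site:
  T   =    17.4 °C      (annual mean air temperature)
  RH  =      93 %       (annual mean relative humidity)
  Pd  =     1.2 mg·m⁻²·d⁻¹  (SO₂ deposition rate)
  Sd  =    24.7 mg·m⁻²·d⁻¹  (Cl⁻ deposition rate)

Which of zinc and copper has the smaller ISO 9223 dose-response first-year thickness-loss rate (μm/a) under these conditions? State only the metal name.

zinc

zinc: f(T) = -0.071·(T−10) [T>10 °C] = -0.5254
  Pd branch = 0.0129·Pd^0.44·e^(0.046·RH+f) = 0.5959 μm/a
  Sd branch = 0.0175·Sd^0.57·e^(0.008·RH+0.085·T) = 1.005 μm/a
  sum: 0.5959 + 1.005 → r_corr = 1.601 μm/a
copper: temperature factor f = -0.080·(7.4) = -0.5920
  Pd branch = 0.0053·Pd^0.26·e^(0.059·RH+f) = 0.7426 μm/a
  Cl⁻ term: 0.01025·24.7^0.27·exp(0.036·93+0.049·17.4) = 1.626
  r_corr = 0.7426 + 1.626 = 2.368 μm/a
Ordering by μm/a: copper (2.37) > zinc (1.6)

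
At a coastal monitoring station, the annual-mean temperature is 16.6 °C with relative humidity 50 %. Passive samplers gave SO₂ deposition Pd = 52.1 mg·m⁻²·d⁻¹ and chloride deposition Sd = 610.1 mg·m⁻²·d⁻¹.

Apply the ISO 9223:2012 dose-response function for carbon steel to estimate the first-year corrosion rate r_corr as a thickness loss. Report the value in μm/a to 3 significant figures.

carbon steel: temperature factor f = -0.054·(6.6) = -0.3564
  sulphur-dioxide contribution → 26.32 μm/a
  chloride contribution → 55.02 μm/a
  ⇒ r_corr(carbon steel) = 81.34 μm/a

r_corr = 81.3 μm/a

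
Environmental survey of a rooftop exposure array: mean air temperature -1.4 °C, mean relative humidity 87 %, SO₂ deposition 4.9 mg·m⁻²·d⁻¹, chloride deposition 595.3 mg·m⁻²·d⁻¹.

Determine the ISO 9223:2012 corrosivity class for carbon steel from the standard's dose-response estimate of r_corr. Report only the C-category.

C5

carbon steel: T≤10 °C ⇒ hinge +0.150·(-1.4−10) = -1.7100
  sulphur-dioxide contribution → 4.168 μm/a
  chloride contribution → 89.43 μm/a
  total first-year rate 93.6 μm/a
Category bounds: 80…200 μm/a bracket r_corr ⇒ C5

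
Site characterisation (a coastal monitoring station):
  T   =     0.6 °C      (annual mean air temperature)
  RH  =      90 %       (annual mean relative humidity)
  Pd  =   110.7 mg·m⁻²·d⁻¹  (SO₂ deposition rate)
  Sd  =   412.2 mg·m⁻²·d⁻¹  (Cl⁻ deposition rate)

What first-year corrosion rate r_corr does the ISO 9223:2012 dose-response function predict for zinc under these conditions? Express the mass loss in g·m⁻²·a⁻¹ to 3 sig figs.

zinc: f(T) = +0.038·(T−10) [T≤10 °C] = -0.3572
  sulphur-dioxide contribution → 4.496 μm/a
  chloride contribution → 1.171 μm/a
  total first-year rate 5.667 μm/a
Convert to mass loss: 5.667 μm/a × 7.14 g/cm³ = 40.46 g·m⁻²·a⁻¹

r_corr = 40.5 g·m⁻²·a⁻¹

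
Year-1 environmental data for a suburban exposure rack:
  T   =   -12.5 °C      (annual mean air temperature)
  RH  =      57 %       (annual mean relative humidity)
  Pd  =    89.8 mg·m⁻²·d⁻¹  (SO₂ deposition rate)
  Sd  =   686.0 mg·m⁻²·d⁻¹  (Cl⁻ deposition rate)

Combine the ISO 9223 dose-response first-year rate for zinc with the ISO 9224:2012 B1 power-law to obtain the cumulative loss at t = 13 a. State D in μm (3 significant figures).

D(13) = 7.57 μm

zinc: temperature factor f = +0.038·(-22.5) = -0.8550
  sulphur-dioxide contribution → 0.5463 μm/a
  chloride contribution → 0.3948 μm/a
  ⇒ r_corr(zinc) = 0.9411 μm/a
ISO 9224: D(t) = r_corr · t^b with b = 0.813 (zinc, B1)
  D(13) = 0.9411 × 13^0.813 = 0.9411 × 8.047 = 7.573 μm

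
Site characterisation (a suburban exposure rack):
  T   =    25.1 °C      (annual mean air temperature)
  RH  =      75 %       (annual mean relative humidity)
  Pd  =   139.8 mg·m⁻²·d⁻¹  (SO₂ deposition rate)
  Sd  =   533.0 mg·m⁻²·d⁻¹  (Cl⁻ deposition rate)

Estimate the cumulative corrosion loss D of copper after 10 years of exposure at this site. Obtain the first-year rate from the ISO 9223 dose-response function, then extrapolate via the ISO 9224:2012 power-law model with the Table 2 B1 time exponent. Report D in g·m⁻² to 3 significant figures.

copper: T>10 °C ⇒ hinge -0.080·(25.1−10) = -1.2080
  Pd branch = 0.0053·Pd^0.26·e^(0.059·RH+f) = 0.4778 μm/a
  Sd branch = 0.01025·Sd^0.27·e^(0.036·RH+0.049·T) = 2.842 μm/a
  sum: 0.4778 + 2.842 → r_corr = 3.32 μm/a
Power-law: D(10) = r_corr · 10^0.667
  D(10) = 3.32 × 10^0.667 = 3.32 × 4.645 = 15.42 μm
  Mass loss = 15.42 μm × 8.96 g/cm³ = 138.2 g·m⁻²

D(10) = 138 g·m⁻²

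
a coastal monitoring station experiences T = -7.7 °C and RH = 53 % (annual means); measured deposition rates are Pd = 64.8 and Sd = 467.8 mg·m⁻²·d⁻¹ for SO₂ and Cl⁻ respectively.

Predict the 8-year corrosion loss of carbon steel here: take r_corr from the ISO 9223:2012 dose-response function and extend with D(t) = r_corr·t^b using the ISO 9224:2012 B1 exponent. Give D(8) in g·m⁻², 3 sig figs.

carbon steel: T≤10 °C ⇒ hinge +0.150·(-7.7−10) = -2.6550
  Pd branch = 1.77·Pd^0.52·e^(0.02·RH+f) = 3.143 μm/a
  Sd branch = 0.102·Sd^0.62·e^(0.033·RH+0.04·T) = 19.49 μm/a
  sum: 3.143 + 19.49 → r_corr = 22.63 μm/a
Power-law: D(8) = r_corr · 8^0.523
  D(8) = 22.63 × 8^0.523 = 22.63 × 2.967 = 67.16 μm
  Mass loss = 67.16 μm × 7.85 g/cm³ = 527.2 g·m⁻²

D(8) = 527 g·m⁻²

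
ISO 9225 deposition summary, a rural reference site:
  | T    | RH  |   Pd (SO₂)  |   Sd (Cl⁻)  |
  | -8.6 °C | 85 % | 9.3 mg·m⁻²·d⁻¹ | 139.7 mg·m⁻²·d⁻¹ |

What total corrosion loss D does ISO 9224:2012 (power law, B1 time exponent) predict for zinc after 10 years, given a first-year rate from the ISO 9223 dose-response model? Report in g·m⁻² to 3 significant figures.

zinc: f(T) = +0.038·(T−10) [T≤10 °C] = -0.7068
  Pd branch = 0.0129·Pd^0.44·e^(0.046·RH+f) = 0.8469 μm/a
  Cl⁻ term: 0.0175·139.7^0.57·exp(0.008·85+0.085·-8.6) = 0.2777
  sum: 0.8469 + 0.2777 → r_corr = 1.125 μm/a
ISO 9224: D(t) = r_corr · t^b with b = 0.813 (zinc, B1)
  D(10) = 1.125 × 10^0.813 = 1.125 × 6.501 = 7.312 μm
  Mass loss = 7.312 μm × 7.14 g/cm³ = 52.21 g·m⁻²

D(10) = 52.2 g·m⁻²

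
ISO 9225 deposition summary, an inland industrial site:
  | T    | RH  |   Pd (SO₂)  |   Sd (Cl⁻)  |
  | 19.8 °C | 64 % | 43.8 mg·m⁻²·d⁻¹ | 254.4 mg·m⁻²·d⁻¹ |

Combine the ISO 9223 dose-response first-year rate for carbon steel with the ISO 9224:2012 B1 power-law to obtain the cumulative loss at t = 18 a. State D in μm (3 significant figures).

D(18) = 383 μm

carbon steel: T>10 °C ⇒ hinge -0.054·(19.8−10) = -0.5292
  sulphur-dioxide contribution → 26.77 μm/a
  chloride contribution → 57.7 μm/a
  total first-year rate 84.47 μm/a
Long-term exponent b (ISO 9224 Table 2, B1) = 0.523
  D(18) = 84.47 × 18^0.523 = 84.47 × 4.534 = 383 μm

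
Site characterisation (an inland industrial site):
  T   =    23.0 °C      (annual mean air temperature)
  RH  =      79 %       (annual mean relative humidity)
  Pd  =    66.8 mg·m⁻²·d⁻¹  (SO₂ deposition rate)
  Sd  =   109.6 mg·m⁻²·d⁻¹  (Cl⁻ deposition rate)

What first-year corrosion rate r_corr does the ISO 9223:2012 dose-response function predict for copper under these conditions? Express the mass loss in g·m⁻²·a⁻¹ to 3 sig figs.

copper: temperature factor f = -0.080·(13.0) = -1.0400
  sulphur-dioxide contribution → 0.5906 μm/a
  chloride contribution → 1.932 μm/a
  ⇒ r_corr(copper) = 2.523 μm/a
Convert to mass loss: 2.523 μm/a × 8.96 g/cm³ = 22.6 g·m⁻²·a⁻¹

r_corr = 22.6 g·m⁻²·a⁻¹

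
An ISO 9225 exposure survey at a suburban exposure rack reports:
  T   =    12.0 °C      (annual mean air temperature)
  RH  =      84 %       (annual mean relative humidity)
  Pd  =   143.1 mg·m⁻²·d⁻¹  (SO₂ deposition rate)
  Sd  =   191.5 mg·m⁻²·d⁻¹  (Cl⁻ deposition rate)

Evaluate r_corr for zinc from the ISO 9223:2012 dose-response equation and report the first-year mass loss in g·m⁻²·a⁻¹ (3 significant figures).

r_corr = 47.4 g·m⁻²·a⁻¹

zinc: T>10 °C ⇒ hinge -0.071·(12.0−10) = -0.1420
  Pd branch = 0.0129·Pd^0.44·e^(0.046·RH+f) = 4.737 μm/a
  Sd branch = 0.0175·Sd^0.57·e^(0.008·RH+0.085·T) = 1.9 μm/a
  sum: 4.737 + 1.9 → r_corr = 6.637 μm/a
Convert to mass loss: 6.637 μm/a × 7.14 g/cm³ = 47.39 g·m⁻²·a⁻¹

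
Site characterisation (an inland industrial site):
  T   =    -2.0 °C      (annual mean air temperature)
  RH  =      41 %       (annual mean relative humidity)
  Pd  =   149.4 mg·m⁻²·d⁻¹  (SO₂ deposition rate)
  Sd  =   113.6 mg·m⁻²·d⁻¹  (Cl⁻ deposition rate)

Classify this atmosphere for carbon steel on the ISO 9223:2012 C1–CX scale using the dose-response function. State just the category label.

carbon steel: T≤10 °C ⇒ hinge +0.150·(-2.0−10) = -1.8000
  SO₂ term: 1.77·149.4^0.52·exp(0.02·41-1.8000) = 8.975
  Sd branch = 0.102·Sd^0.62·e^(0.033·RH+0.04·T) = 6.852 μm/a
  sum: 8.975 + 6.852 → r_corr = 15.83 μm/a
15.8 μm/a falls in (1.3, 25] for carbon steel → category C2

C2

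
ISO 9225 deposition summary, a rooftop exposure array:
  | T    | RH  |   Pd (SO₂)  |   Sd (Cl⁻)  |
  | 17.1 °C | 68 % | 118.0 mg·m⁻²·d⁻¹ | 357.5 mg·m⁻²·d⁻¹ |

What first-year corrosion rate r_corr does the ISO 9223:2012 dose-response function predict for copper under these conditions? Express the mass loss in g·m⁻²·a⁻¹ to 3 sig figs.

copper: temperature factor f = -0.080·(7.1) = -0.5680
  SO₂ term: 0.0053·118.0^0.26·exp(0.059·68-0.5680) = 0.5737
  Sd branch = 0.01025·Sd^0.27·e^(0.036·RH+0.049·T) = 1.34 μm/a
  r_corr = 0.5737 + 1.34 = 1.914 μm/a
Convert to mass loss: 1.914 μm/a × 8.96 g/cm³ = 17.15 g·m⁻²·a⁻¹

r_corr = 17.1 g·m⁻²·a⁻¹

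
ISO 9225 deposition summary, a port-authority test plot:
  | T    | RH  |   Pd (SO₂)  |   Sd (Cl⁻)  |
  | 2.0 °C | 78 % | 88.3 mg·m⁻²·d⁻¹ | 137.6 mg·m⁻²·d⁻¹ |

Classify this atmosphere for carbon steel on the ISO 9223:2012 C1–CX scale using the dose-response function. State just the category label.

carbon steel: temperature factor f = +0.150·(-8.0) = -1.2000
  SO₂ term: 1.77·88.3^0.52·exp(0.02·78-1.2000) = 26.07
  Cl⁻ term: 0.102·137.6^0.62·exp(0.033·78+0.04·2.0) = 30.7
  r_corr = 26.07 + 30.7 = 56.78 μm/a
56.8 μm/a falls in (50, 80] for carbon steel → category C4

C4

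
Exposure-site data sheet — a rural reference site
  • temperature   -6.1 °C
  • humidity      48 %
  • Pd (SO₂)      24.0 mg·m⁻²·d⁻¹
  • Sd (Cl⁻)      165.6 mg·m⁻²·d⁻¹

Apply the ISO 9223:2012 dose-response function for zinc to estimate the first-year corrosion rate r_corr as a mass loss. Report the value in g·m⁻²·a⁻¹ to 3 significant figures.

r_corr = 3.85 g·m⁻²·a⁻¹

zinc: temperature factor f = +0.038·(-16.1) = -0.6118
  Pd branch = 0.0129·Pd^0.44·e^(0.046·RH+f) = 0.2577 μm/a
  Sd branch = 0.0175·Sd^0.57·e^(0.008·RH+0.085·T) = 0.2815 μm/a
  sum: 0.2577 + 0.2815 → r_corr = 0.5392 μm/a
Convert to mass loss: 0.5392 μm/a × 7.14 g/cm³ = 3.85 g·m⁻²·a⁻¹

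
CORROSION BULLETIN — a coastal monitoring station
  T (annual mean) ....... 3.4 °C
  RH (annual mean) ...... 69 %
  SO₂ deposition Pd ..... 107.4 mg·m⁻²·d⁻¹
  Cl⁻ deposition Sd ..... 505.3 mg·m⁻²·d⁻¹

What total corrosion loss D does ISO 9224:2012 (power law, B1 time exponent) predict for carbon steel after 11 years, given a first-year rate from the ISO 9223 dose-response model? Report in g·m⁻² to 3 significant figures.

D(11) = 2.31e+03 g·m⁻²

carbon steel: temperature factor f = +0.150·(-6.6) = -0.9900
  sulphur-dioxide contribution → 29.75 μm/a
  chloride contribution → 54.04 μm/a
  ⇒ r_corr(carbon steel) = 83.79 μm/a
Power-law: D(11) = r_corr · 11^0.523
  D(11) = 83.79 × 11^0.523 = 83.79 × 3.505 = 293.7 μm
  Mass loss = 293.7 μm × 7.85 g/cm³ = 2305 g·m⁻²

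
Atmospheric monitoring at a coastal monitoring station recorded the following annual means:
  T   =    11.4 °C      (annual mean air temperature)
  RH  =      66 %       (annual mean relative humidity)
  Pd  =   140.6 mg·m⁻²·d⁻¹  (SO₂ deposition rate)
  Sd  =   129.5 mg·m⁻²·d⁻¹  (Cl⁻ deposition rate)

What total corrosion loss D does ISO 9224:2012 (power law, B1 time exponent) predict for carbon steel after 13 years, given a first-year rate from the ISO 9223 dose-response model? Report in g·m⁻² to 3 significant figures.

D(13) = 3.28e+03 g·m⁻²

carbon steel: temperature factor f = -0.054·(1.4) = -0.0756
  sulphur-dioxide contribution → 80.42 μm/a
  chloride contribution → 28.98 μm/a
  total first-year rate 109.4 μm/a
Long-term exponent b (ISO 9224 Table 2, B1) = 0.523
  D(13) = 109.4 × 13^0.523 = 109.4 × 3.825 = 418.4 μm
  Mass loss = 418.4 μm × 7.85 g/cm³ = 3285 g·m⁻²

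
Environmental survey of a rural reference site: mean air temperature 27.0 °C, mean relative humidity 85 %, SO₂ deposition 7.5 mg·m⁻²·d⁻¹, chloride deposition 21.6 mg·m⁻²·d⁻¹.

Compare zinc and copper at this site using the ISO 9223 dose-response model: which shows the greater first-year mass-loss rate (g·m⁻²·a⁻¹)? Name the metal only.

copper

zinc: f(T) = -0.071·(T−10) [T>10 °C] = -1.2070
  SO₂ term: 0.0129·7.5^0.44·exp(0.046·85-1.2070) = 0.4672
  Sd branch = 0.0175·Sd^0.57·e^(0.008·RH+0.085·T) = 1.976 μm/a
  r_corr = 0.4672 + 1.976 = 2.443 μm/a
  mass loss = 2.443 μm/a × 7.14 g/cm³ = 17.44 g·m⁻²·a⁻¹
copper: f(T) = -0.080·(T−10) [T>10 °C] = -1.3600
  SO₂ term: 0.0053·7.5^0.26·exp(0.059·85-1.3600) = 0.346
  Cl⁻ term: 0.01025·21.6^0.27·exp(0.036·85+0.049·27.0) = 1.882
  sum: 0.346 + 1.882 → r_corr = 2.228 μm/a
  mass loss = 2.228 μm/a × 8.96 g/cm³ = 19.96 g·m⁻²·a⁻¹
Ordering by g·m⁻²·a⁻¹: copper (20) > zinc (17.4)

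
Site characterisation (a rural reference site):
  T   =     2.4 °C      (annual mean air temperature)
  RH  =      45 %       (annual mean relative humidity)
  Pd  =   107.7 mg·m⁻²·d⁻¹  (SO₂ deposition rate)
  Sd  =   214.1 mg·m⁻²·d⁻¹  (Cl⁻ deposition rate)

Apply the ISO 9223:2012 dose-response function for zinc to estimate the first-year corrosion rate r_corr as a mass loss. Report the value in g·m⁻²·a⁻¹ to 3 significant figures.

zinc: T≤10 °C ⇒ hinge +0.038·(2.4−10) = -0.2888
  Pd branch = 0.0129·Pd^0.44·e^(0.046·RH+f) = 0.6002 μm/a
  Cl⁻ term: 0.0175·214.1^0.57·exp(0.008·45+0.085·2.4) = 0.6553
  r_corr = 0.6002 + 0.6553 = 1.256 μm/a
Convert to mass loss: 1.256 μm/a × 7.14 g/cm³ = 8.965 g·m⁻²·a⁻¹

r_corr = 8.96 g·m⁻²·a⁻¹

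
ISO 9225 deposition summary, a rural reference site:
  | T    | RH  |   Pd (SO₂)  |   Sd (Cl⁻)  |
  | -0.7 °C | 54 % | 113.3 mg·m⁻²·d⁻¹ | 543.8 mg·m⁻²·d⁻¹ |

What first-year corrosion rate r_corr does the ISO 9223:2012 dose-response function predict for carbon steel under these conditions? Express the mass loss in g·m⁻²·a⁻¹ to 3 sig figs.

carbon steel: temperature factor f = +0.150·(-10.7) = -1.6050
  SO₂ term: 1.77·113.3^0.52·exp(0.02·54-1.6050) = 12.25
  Cl⁻ term: 0.102·543.8^0.62·exp(0.033·54+0.04·-0.7) = 29.26
  sum: 12.25 + 29.26 → r_corr = 41.51 μm/a
Convert to mass loss: 41.51 μm/a × 7.85 g/cm³ = 325.9 g·m⁻²·a⁻¹

r_corr = 326 g·m⁻²·a⁻¹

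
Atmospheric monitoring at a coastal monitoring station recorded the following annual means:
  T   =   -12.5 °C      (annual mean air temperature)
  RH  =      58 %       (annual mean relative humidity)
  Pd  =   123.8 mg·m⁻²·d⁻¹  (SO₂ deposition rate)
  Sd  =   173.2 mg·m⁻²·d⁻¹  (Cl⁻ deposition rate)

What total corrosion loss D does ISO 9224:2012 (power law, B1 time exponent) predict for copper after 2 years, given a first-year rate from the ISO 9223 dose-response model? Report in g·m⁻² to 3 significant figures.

copper: f(T) = +0.126·(T−10) [T≤10 °C] = -2.8350
  sulphur-dioxide contribution → 0.03337 μm/a
  chloride contribution → 0.1803 μm/a
  ⇒ r_corr(copper) = 0.2136 μm/a
Power-law: D(2) = r_corr · 2^0.667
  D(2) = 0.2136 × 2^0.667 = 0.2136 × 1.588 = 0.3392 μm
  Mass loss = 0.3392 μm × 8.96 g/cm³ = 3.039 g·m⁻²

D(2) = 3.04 g·m⁻²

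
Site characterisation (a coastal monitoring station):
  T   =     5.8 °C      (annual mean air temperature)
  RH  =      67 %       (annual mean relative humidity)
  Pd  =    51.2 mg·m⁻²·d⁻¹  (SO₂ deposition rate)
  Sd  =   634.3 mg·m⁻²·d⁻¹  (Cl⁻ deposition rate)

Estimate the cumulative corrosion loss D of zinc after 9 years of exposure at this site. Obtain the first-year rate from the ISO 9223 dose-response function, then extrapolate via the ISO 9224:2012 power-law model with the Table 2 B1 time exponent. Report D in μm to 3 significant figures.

D(9) = 19.6 μm

zinc: temperature factor f = +0.038·(-4.2) = -0.1596
  Pd branch = 0.0129·Pd^0.44·e^(0.046·RH+f) = 1.355 μm/a
  Cl⁻ term: 0.0175·634.3^0.57·exp(0.008·67+0.085·5.8) = 1.937
  sum: 1.355 + 1.937 → r_corr = 3.292 μm/a
ISO 9224: D(t) = r_corr · t^b with b = 0.813 (zinc, B1)
  D(9) = 3.292 × 9^0.813 = 3.292 × 5.968 = 19.65 μm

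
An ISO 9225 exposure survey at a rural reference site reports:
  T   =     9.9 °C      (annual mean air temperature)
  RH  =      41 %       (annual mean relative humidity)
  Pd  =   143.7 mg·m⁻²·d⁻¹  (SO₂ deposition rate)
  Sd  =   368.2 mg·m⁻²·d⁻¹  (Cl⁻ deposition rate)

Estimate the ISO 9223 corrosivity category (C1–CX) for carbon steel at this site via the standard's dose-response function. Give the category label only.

C4

carbon steel: f(T) = +0.150·(T−10) [T≤10 °C] = -0.0150
  SO₂ term: 1.77·143.7^0.52·exp(0.02·41-0.0150) = 52.42
  Sd branch = 0.102·Sd^0.62·e^(0.033·RH+0.04·T) = 22.86 μm/a
  r_corr = 52.42 + 22.86 = 75.28 μm/a
ISO 9223 Table 2 (carbon steel): 50 < 75.3 ≤ 80 μm/a ⇒ C4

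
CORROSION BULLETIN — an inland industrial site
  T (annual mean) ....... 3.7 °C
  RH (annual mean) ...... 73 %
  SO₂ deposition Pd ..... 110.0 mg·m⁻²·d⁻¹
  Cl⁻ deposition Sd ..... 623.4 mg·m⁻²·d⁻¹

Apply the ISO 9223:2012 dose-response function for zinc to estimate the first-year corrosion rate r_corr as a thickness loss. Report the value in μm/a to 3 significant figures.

zinc: T≤10 °C ⇒ hinge +0.038·(3.7−10) = -0.2394
  Pd branch = 0.0129·Pd^0.44·e^(0.046·RH+f) = 2.308 μm/a
  Sd branch = 0.0175·Sd^0.57·e^(0.008·RH+0.085·T) = 1.684 μm/a
  sum: 2.308 + 1.684 → r_corr = 3.991 μm/a

r_corr = 3.99 μm/a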